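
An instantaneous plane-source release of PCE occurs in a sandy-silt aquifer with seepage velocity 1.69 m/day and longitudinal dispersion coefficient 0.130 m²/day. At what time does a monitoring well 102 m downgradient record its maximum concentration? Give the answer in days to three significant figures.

60.3 days

For the 1D instantaneous-source solution, setting ∂C/∂t = 0 at fixed x gives v²t² + 2Dt − x² = 0, so t = (√(D² + v²x²) − D)/v².
√(D² + v²x²) = √(0.130² + 1.69² × 102²) = 172.4; v² = 2.8561.
t = (172.4 − 0.130)/2.8561 = 60.3 days (vs. the pure-advection estimate x/v = 60.4 d).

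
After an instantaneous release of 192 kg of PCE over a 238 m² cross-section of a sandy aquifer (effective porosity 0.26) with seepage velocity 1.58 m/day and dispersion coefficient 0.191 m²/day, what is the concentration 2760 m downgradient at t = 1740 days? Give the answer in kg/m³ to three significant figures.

For an instantaneous plane source, C(x,t) = M/(n_e·A·√(4πDt)) · exp(−(x−vt)²/(4Dt)), with n_e·A the pore (flow) area.
Plume center vt = 1.58 × 1740 = 2749.2 m, so the well at 2760 m is 10.8 m downgradient of the peak.
√(4πDt) = 64.62 m, giving peak height M/(n_e·A·√(4πDt)) = 192/(0.26 × 238 × 64.62) = 0.04802 kg/m³.
(x−vt)²/(4Dt) = (10.8)²/(4 × 0.191 × 1740) = 0.08774; exp(−0.08774) = 0.9160.
C = 0.04802 × 0.9160 = 0.0440 kg/m³.

0.0440 kg/m³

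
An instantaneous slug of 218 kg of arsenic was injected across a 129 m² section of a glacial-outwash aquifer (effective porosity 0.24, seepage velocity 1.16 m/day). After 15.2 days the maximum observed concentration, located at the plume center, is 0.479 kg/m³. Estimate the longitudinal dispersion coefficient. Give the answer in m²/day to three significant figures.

1.13 m²/day

At the plume center C_max = M/(n_e·A·√(4πDt)), so D = M²/(4πt·(n_e·A·C_max)²).
n_e·A·C_max = 0.24 × 129 × 0.479 = 14.83 kg/m.
D = 218²/(4π × 15.2 × 14.83²) = 1.13 m²/day.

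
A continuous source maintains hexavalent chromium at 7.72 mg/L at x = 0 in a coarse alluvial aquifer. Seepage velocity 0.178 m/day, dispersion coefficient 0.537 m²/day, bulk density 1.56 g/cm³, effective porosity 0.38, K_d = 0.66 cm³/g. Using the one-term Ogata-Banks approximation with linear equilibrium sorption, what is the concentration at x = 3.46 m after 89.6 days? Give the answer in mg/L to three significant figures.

4.37 mg/L

Retardation factor R = 1 + ρ_b·K_d/n = 1 + 1.56 × 0.66/0.38 = 3.709.
Sorption retards both mechanisms: v_R = v/R = 0.04799 m/day, D_R = D/R = 0.1448 m²/day.
v_R·t = 0.04799 × 89.6 = 4.299904 m; 2√(D_R t) = 7.204 m; argument = (3.46 − 4.299904)/7.204 = -0.1166.
C = C₀ × ½·erfc(-0.1166) = 7.72 × 0.5655 = 4.37 mg/L.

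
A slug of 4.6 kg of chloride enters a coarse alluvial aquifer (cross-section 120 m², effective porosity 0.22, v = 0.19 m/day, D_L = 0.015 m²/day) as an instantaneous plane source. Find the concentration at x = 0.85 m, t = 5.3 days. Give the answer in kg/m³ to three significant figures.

For an instantaneous plane source, C(x,t) = M/(n_e·A·√(4πDt)) · exp(−(x−vt)²/(4Dt)), with n_e·A the pore (flow) area.
Plume center vt = 0.19 × 5.3 = 1.007 m, so the well at 0.85 m is 0.157 m upgradient of the peak.
√(4πDt) = 0.9995 m, giving peak height M/(n_e·A·√(4πDt)) = 4.6/(0.22 × 120 × 0.9995) = 0.1743 kg/m³.
(x−vt)²/(4Dt) = (-0.157)²/(4 × 0.015 × 5.3) = 0.07751; exp(−0.07751) = 0.9254.
C = 0.1743 × 0.9254 = 0.161 kg/m³.

0.161 kg/m³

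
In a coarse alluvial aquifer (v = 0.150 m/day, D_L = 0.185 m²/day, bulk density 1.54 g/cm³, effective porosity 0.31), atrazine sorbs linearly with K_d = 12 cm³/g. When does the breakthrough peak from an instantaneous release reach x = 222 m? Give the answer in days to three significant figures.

89200 days

Retardation factor R = 1 + ρ_b·K_d/n = 1 + 1.54 × 12/0.31 = 60.61.
Sorption retards both mechanisms: v_R = v/R = 0.002475 m/day, D_R = D/R = 0.003052 m²/day.
Peak time from v_R²t² + 2D_R t − x² = 0: t = (√(D_R² + v_R²x²) − D_R)/v_R².
√(D_R² + v_R²x²) = √(0.003052² + 0.002475² × 222²) = 0.5495; v_R² = 6.126e-06.
t = (0.5495 − 0.003052)/6.126e-06 = 89200 days.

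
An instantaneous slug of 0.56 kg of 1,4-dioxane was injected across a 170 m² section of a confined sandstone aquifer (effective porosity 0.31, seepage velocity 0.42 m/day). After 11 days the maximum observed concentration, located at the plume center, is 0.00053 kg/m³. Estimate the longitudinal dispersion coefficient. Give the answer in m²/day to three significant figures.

2.91 m²/day

At the plume center C_max = M/(n_e·A·√(4πDt)), so D = M²/(4πt·(n_e·A·C_max)²).
n_e·A·C_max = 0.31 × 170 × 0.00053 = 0.02793 kg/m.
D = 0.56²/(4π × 11 × 0.02793²) = 2.91 m²/day.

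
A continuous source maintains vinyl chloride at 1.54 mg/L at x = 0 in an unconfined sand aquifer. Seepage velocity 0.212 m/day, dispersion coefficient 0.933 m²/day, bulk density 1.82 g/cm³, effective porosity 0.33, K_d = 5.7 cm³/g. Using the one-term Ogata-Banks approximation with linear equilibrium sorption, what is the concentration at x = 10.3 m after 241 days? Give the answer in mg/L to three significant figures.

Retardation factor R = 1 + ρ_b·K_d/n = 1 + 1.82 × 5.7/0.33 = 32.44.
Sorption retards both mechanisms: v_R = v/R = 0.006535 m/day, D_R = D/R = 0.02876 m²/day.
v_R·t = 0.006535 × 241 = 1.574935 m; 2√(D_R t) = 5.265 m; argument = (10.3 − 1.574935)/5.265 = 1.657.
C = C₀ × ½·erfc(1.657) = 1.54 × 0.009556 = 0.0147 mg/L.

0.0147 mg/L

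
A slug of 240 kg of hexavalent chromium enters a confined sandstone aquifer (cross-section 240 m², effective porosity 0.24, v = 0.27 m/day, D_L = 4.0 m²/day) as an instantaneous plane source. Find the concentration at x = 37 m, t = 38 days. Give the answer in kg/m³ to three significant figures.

0.0294 kg/m³

For an instantaneous plane source, C(x,t) = M/(n_e·A·√(4πDt)) · exp(−(x−vt)²/(4Dt)), with n_e·A the pore (flow) area.
Plume center vt = 0.27 × 38 = 10.26 m, so the well at 37 m is 26.74 m downgradient of the peak.
√(4πDt) = 43.70 m, giving peak height M/(n_e·A·√(4πDt)) = 240/(0.24 × 240 × 43.70) = 0.09535 kg/m³.
(x−vt)²/(4Dt) = (26.74)²/(4 × 4.0 × 38) = 1.176; exp(−1.176) = 0.3085.
C = 0.09535 × 0.3085 = 0.0294 kg/m³.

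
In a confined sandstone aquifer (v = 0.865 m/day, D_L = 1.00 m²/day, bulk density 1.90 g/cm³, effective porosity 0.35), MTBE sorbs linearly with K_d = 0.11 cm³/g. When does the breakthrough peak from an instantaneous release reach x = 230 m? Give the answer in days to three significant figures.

423 days

Retardation factor R = 1 + ρ_b·K_d/n = 1 + 1.90 × 0.11/0.35 = 1.597.
Sorption retards both mechanisms: v_R = v/R = 0.5416 m/day, D_R = D/R = 0.6262 m²/day.
Peak time from v_R²t² + 2D_R t − x² = 0: t = (√(D_R² + v_R²x²) − D_R)/v_R².
√(D_R² + v_R²x²) = √(0.6262² + 0.5416² × 230²) = 124.6; v_R² = 0.2933.
t = (124.6 − 0.6262)/0.2933 = 423 days.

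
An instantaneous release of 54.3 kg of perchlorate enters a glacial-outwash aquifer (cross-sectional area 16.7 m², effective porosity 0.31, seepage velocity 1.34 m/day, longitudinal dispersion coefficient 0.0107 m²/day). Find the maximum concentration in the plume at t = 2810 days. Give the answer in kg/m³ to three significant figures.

0.540 kg/m³

The peak of an instantaneous 1D plume sits at x = vt; there the Gaussian factor is 1 and C_max = M/(n_e·A·√(4πDt)), where n_e·A is the pore area the mass is dissolved in.
√(4πDt) = √(4π × 0.0107 × 2810) = 19.44 m, so C_max = 54.3/(0.31 × 16.7 × 19.44) = 0.540 kg/m³.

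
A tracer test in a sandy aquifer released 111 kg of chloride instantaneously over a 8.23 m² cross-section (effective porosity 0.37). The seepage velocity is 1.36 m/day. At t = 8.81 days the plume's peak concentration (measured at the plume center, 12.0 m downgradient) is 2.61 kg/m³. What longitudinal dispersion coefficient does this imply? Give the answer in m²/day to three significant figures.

At the plume center C_max = M/(n_e·A·√(4πDt)), so D = M²/(4πt·(n_e·A·C_max)²).
n_e·A·C_max = 0.37 × 8.23 × 2.61 = 7.948 kg/m.
D = 111²/(4π × 8.81 × 7.948²) = 1.76 m²/day.

1.76 m²/day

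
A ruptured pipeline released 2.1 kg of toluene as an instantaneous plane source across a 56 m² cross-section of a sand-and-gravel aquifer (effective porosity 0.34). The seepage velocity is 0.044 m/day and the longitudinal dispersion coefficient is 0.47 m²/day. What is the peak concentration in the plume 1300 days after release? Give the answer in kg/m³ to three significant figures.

0.00126 kg/m³

The peak of an instantaneous 1D plume sits at x = vt; there the Gaussian factor is 1 and C_max = M/(n_e·A·√(4πDt)), where n_e·A is the pore area the mass is dissolved in.
√(4πDt) = √(4π × 0.47 × 1300) = 87.62 m, so C_max = 2.1/(0.34 × 56 × 87.62) = 0.00126 kg/m³.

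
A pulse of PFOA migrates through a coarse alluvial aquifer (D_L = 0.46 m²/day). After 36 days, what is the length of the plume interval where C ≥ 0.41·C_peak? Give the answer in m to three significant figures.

The plume is Gaussian with σ = √(2Dt) = √(2 × 0.46 × 36) = 5.755 m.
C/C_peak = exp(−Δx²/(2σ²)) = 0.41 ⇒ Δx = σ·√(−2 ln 0.41) = 5.755 × 1.335 = 7.683 m.
Width = 2Δx = 15.4 m.

15.4 m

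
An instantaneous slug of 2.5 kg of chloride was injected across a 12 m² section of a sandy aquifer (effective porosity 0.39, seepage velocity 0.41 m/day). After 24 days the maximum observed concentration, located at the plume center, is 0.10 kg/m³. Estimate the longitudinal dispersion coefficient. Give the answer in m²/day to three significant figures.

0.0946 m²/day

At the plume center C_max = M/(n_e·A·√(4πDt)), so D = M²/(4πt·(n_e·A·C_max)²).
n_e·A·C_max = 0.39 × 12 × 0.10 = 0.4680 kg/m.
D = 2.5²/(4π × 24 × 0.4680²) = 0.0946 m²/day.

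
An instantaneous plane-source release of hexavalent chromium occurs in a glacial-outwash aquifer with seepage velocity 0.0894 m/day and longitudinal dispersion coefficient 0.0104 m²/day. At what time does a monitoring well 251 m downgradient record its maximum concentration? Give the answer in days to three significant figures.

For the 1D instantaneous-source solution, setting ∂C/∂t = 0 at fixed x gives v²t² + 2Dt − x² = 0, so t = (√(D² + v²x²) − D)/v².
√(D² + v²x²) = √(0.0104² + 0.0894² × 251²) = 22.44; v² = 0.00799236.
t = (22.44 − 0.0104)/0.00799236 = 2810 days (vs. the pure-advection estimate x/v = 2810 d).

2810 days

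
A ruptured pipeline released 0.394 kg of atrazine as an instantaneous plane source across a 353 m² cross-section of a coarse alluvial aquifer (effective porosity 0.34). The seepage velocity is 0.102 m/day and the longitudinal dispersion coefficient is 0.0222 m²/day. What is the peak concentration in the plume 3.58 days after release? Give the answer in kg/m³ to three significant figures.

0.00328 kg/m³

The peak of an instantaneous 1D plume sits at x = vt; there the Gaussian factor is 1 and C_max = M/(n_e·A·√(4πDt)), where n_e·A is the pore area the mass is dissolved in.
√(4πDt) = √(4π × 0.0222 × 3.58) = 0.9994 m, so C_max = 0.394/(0.34 × 353 × 0.9994) = 0.00328 kg/m³.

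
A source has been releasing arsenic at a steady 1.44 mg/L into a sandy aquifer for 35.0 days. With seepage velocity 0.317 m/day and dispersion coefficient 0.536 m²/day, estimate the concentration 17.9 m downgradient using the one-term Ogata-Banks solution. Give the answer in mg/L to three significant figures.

For a continuous step input, C/C₀ ≈ ½·erfc((x−vt)/(2√(Dt))).
vt = 0.317 × 35.0 = 11.095 m and 2√(Dt) = 2√(0.536 × 35.0) = 8.663 m.
Argument (x−vt)/(2√(Dt)) = (17.9 − 11.095)/8.663 = 0.7855; ½·erfc(0.7855) = 0.1333.
C = 1.44 × 0.1333 = 0.192 mg/L.

0.192 mg/L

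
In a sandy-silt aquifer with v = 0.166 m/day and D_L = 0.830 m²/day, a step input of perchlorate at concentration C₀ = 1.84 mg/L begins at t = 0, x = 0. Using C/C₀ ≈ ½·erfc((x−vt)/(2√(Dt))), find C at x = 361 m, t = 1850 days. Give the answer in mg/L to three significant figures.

For a continuous step input, C/C₀ ≈ ½·erfc((x−vt)/(2√(Dt))).
vt = 0.166 × 1850 = 307.1 m and 2√(Dt) = 2√(0.830 × 1850) = 78.37 m.
Argument (x−vt)/(2√(Dt)) = (361 − 307.1)/78.37 = 0.6878; ½·erfc(0.6878) = 0.1654.
C = 1.84 × 0.1654 = 0.304 mg/L.

0.304 mg/L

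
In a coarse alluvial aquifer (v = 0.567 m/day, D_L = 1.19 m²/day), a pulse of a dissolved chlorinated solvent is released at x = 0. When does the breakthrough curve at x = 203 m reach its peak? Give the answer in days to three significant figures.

354 days

For the 1D instantaneous-source solution, setting ∂C/∂t = 0 at fixed x gives v²t² + 2Dt − x² = 0, so t = (√(D² + v²x²) − D)/v².
√(D² + v²x²) = √(1.19² + 0.567² × 203²) = 115.1; v² = 0.321489.
t = (115.1 − 1.19)/0.321489 = 354 days (vs. the pure-advection estimate x/v = 358 d).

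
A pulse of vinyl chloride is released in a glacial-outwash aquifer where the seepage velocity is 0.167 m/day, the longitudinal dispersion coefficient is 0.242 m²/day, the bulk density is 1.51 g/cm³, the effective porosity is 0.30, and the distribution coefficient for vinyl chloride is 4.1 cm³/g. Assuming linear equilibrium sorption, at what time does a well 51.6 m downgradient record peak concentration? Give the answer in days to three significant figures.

Retardation factor R = 1 + ρ_b·K_d/n = 1 + 1.51 × 4.1/0.30 = 21.64.
Sorption retards both mechanisms: v_R = v/R = 0.007717 m/day, D_R = D/R = 0.01118 m²/day.
Peak time from v_R²t² + 2D_R t − x² = 0: t = (√(D_R² + v_R²x²) − D_R)/v_R².
√(D_R² + v_R²x²) = √(0.01118² + 0.007717² × 51.6²) = 0.3984; v_R² = 5.955e-05.
t = (0.3984 − 0.01118)/5.955e-05 = 6500 days.

6500 days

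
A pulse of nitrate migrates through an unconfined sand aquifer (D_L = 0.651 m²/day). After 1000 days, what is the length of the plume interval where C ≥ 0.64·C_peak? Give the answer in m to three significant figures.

68.2 m

The plume is Gaussian with σ = √(2Dt) = √(2 × 0.651 × 1000) = 36.08 m.
C/C_peak = exp(−Δx²/(2σ²)) = 0.64 ⇒ Δx = σ·√(−2 ln 0.64) = 36.08 × 0.9448 = 34.09 m.
Width = 2Δx = 68.2 m.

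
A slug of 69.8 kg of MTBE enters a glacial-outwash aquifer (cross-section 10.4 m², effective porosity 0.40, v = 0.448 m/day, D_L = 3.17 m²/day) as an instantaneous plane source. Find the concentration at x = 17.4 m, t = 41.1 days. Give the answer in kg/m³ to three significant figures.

0.414 kg/m³

For an instantaneous plane source, C(x,t) = M/(n_e·A·√(4πDt)) · exp(−(x−vt)²/(4Dt)), with n_e·A the pore (flow) area.
Plume center vt = 0.448 × 41.1 = 18.4128 m, so the well at 17.4 m is 1.0128 m upgradient of the peak.
√(4πDt) = 40.46 m, giving peak height M/(n_e·A·√(4πDt)) = 69.8/(0.40 × 10.4 × 40.46) = 0.4147 kg/m³.
(x−vt)²/(4Dt) = (-1.0128)²/(4 × 3.17 × 41.1) = 0.001968; exp(−0.001968) = 0.9980.
C = 0.4147 × 0.9980 = 0.414 kg/m³.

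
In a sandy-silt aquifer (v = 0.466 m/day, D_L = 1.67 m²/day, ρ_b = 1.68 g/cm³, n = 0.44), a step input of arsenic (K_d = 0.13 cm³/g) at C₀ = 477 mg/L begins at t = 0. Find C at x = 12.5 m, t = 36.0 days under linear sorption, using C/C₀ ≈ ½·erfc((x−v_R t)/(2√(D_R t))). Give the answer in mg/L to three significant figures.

211 mg/L

Retardation factor R = 1 + ρ_b·K_d/n = 1 + 1.68 × 0.13/0.44 = 1.496.
Sorption retards both mechanisms: v_R = v/R = 0.3115 m/day, D_R = D/R = 1.116 m²/day.
v_R·t = 0.3115 × 36.0 = 11.214 m; 2√(D_R t) = 12.68 m; argument = (12.5 − 11.214)/12.68 = 0.1014.
C = C₀ × ½·erfc(0.1014) = 477 × 0.4430 = 211 mg/L.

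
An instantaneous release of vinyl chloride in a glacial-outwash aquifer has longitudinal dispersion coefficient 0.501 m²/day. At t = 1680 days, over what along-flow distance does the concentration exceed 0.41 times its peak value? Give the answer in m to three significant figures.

The plume is Gaussian with σ = √(2Dt) = √(2 × 0.501 × 1680) = 41.03 m.
C/C_peak = exp(−Δx²/(2σ²)) = 0.41 ⇒ Δx = σ·√(−2 ln 0.41) = 41.03 × 1.335 = 54.78 m.
Width = 2Δx = 110 m.

110 m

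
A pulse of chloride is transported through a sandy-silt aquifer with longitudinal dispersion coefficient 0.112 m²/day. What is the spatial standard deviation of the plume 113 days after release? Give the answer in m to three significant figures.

Dispersive spreading gives a Gaussian with σ² = 2Dt; advection only shifts the center.
σ = √(2 × 0.112 × 113) = 5.03 m.

5.03 m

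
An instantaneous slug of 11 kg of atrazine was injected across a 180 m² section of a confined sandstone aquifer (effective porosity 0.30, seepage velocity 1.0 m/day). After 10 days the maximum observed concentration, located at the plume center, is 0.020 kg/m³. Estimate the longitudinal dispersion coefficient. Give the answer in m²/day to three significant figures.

At the plume center C_max = M/(n_e·A·√(4πDt)), so D = M²/(4πt·(n_e·A·C_max)²).
n_e·A·C_max = 0.30 × 180 × 0.020 = 1.080 kg/m.
D = 11²/(4π × 10 × 1.080²) = 0.826 m²/day.

0.826 m²/day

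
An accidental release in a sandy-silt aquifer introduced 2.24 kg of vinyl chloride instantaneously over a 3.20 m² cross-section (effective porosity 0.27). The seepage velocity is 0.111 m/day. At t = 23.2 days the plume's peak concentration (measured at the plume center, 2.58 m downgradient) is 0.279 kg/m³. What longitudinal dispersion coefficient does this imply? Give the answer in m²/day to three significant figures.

At the plume center C_max = M/(n_e·A·√(4πDt)), so D = M²/(4πt·(n_e·A·C_max)²).
n_e·A·C_max = 0.27 × 3.20 × 0.279 = 0.2411 kg/m.
D = 2.24²/(4π × 23.2 × 0.2411²) = 0.296 m²/day.

0.296 m²/day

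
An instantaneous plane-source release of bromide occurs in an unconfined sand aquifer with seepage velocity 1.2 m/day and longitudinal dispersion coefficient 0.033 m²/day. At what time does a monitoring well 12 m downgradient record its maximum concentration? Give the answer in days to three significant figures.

For the 1D instantaneous-source solution, setting ∂C/∂t = 0 at fixed x gives v²t² + 2Dt − x² = 0, so t = (√(D² + v²x²) − D)/v².
√(D² + v²x²) = √(0.033² + 1.2² × 12²) = 14.40; v² = 1.44.
t = (14.40 − 0.033)/1.44 = 9.98 days (vs. the pure-advection estimate x/v = 10.0 d).

9.98 days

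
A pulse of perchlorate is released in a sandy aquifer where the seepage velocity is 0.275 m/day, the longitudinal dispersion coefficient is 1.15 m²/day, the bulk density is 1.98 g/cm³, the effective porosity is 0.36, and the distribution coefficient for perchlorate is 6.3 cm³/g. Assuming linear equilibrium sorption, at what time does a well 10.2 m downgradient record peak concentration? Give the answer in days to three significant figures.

887 days

Retardation factor R = 1 + ρ_b·K_d/n = 1 + 1.98 × 6.3/0.36 = 35.65.
Sorption retards both mechanisms: v_R = v/R = 0.007714 m/day, D_R = D/R = 0.03226 m²/day.
Peak time from v_R²t² + 2D_R t − x² = 0: t = (√(D_R² + v_R²x²) − D_R)/v_R².
√(D_R² + v_R²x²) = √(0.03226² + 0.007714² × 10.2²) = 0.08504; v_R² = 5.951e-05.
t = (0.08504 − 0.03226)/5.951e-05 = 887 days.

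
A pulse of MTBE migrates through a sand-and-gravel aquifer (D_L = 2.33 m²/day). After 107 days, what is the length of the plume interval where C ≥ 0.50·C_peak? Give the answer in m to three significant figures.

The plume is Gaussian with σ = √(2Dt) = √(2 × 2.33 × 107) = 22.33 m.
C/C_peak = exp(−Δx²/(2σ²)) = 0.50 ⇒ Δx = σ·√(−2 ln 0.50) = 22.33 × 1.177 = 26.28 m.
Width = 2Δx = 52.6 m.

52.6 m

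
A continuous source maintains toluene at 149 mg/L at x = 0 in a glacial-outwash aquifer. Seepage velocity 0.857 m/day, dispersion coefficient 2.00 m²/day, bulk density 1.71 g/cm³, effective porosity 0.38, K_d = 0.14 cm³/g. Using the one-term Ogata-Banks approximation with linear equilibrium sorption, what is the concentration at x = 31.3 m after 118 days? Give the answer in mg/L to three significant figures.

Retardation factor R = 1 + ρ_b·K_d/n = 1 + 1.71 × 0.14/0.38 = 1.630.
Sorption retards both mechanisms: v_R = v/R = 0.5258 m/day, D_R = D/R = 1.227 m²/day.
v_R·t = 0.5258 × 118 = 62.0444 m; 2√(D_R t) = 24.07 m; argument = (31.3 − 62.0444)/24.07 = -1.277.
C = C₀ × ½·erfc(-1.277) = 149 × 0.9645 = 144 mg/L.

144 mg/L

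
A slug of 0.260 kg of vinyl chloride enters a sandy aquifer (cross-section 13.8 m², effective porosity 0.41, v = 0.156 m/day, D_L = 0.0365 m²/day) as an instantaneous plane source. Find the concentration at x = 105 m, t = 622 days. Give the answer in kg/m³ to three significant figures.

0.00135 kg/m³

For an instantaneous plane source, C(x,t) = M/(n_e·A·√(4πDt)) · exp(−(x−vt)²/(4Dt)), with n_e·A the pore (flow) area.
Plume center vt = 0.156 × 622 = 97.032 m, so the well at 105 m is 7.968 m downgradient of the peak.
√(4πDt) = 16.89 m, giving peak height M/(n_e·A·√(4πDt)) = 0.260/(0.41 × 13.8 × 16.89) = 0.002721 kg/m³.
(x−vt)²/(4Dt) = (7.968)²/(4 × 0.0365 × 622) = 0.6991; exp(−0.6991) = 0.4970.
C = 0.002721 × 0.4970 = 0.00135 kg/m³.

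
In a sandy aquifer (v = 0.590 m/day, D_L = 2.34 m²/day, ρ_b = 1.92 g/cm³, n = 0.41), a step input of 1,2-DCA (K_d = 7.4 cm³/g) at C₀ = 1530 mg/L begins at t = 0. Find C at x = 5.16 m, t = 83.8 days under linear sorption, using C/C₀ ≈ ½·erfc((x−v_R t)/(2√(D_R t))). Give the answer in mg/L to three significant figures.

Retardation factor R = 1 + ρ_b·K_d/n = 1 + 1.92 × 7.4/0.41 = 35.65.
Sorption retards both mechanisms: v_R = v/R = 0.01655 m/day, D_R = D/R = 0.06564 m²/day.
v_R·t = 0.01655 × 83.8 = 1.38689 m; 2√(D_R t) = 4.691 m; argument = (5.16 − 1.38689)/4.691 = 0.8043.
C = C₀ × ½·erfc(0.8043) = 1530 × 0.1277 = 195 mg/L.

195 mg/L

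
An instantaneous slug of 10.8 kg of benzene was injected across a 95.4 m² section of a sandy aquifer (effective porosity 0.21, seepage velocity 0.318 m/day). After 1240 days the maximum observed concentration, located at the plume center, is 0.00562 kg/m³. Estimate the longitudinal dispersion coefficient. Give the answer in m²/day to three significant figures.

0.590 m²/day

At the plume center C_max = M/(n_e·A·√(4πDt)), so D = M²/(4πt·(n_e·A·C_max)²).
n_e·A·C_max = 0.21 × 95.4 × 0.00562 = 0.1126 kg/m.
D = 10.8²/(4π × 1240 × 0.1126²) = 0.590 m²/day.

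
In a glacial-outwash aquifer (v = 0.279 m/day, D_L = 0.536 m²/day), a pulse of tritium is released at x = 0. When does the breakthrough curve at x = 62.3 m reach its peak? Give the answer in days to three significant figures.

217 days

For the 1D instantaneous-source solution, setting ∂C/∂t = 0 at fixed x gives v²t² + 2Dt − x² = 0, so t = (√(D² + v²x²) − D)/v².
√(D² + v²x²) = √(0.536² + 0.279² × 62.3²) = 17.39; v² = 0.077841.
t = (17.39 − 0.536)/0.077841 = 217 days (vs. the pure-advection estimate x/v = 223 d).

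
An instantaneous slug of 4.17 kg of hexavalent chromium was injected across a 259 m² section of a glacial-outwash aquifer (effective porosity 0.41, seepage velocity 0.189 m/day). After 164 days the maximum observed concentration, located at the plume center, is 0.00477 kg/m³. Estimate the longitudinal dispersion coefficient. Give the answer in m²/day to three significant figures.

At the plume center C_max = M/(n_e·A·√(4πDt)), so D = M²/(4πt·(n_e·A·C_max)²).
n_e·A·C_max = 0.41 × 259 × 0.00477 = 0.5065 kg/m.
D = 4.17²/(4π × 164 × 0.5065²) = 0.0329 m²/day.

0.0329 m²/day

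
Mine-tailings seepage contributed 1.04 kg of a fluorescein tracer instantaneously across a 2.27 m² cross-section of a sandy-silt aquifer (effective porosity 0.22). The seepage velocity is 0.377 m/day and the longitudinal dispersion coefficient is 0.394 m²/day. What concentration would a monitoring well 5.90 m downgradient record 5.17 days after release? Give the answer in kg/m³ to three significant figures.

0.0606 kg/m³

For an instantaneous plane source, C(x,t) = M/(n_e·A·√(4πDt)) · exp(−(x−vt)²/(4Dt)), with n_e·A the pore (flow) area.
Plume center vt = 0.377 × 5.17 = 1.94909 m, so the well at 5.90 m is 3.95091 m downgradient of the peak.
√(4πDt) = 5.059 m, giving peak height M/(n_e·A·√(4πDt)) = 1.04/(0.22 × 2.27 × 5.059) = 0.4116 kg/m³.
(x−vt)²/(4Dt) = (3.95091)²/(4 × 0.394 × 5.17) = 1.916; exp(−1.916) = 0.1472.
C = 0.4116 × 0.1472 = 0.0606 kg/m³.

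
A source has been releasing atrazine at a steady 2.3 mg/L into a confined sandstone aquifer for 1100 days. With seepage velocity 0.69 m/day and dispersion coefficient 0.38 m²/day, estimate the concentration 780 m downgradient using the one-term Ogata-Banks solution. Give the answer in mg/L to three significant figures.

For a continuous step input, C/C₀ ≈ ½·erfc((x−vt)/(2√(Dt))).
vt = 0.69 × 1100 = 759 m and 2√(Dt) = 2√(0.38 × 1100) = 40.89 m.
Argument (x−vt)/(2√(Dt)) = (780 − 759)/40.89 = 0.5136; ½·erfc(0.5136) = 0.2338.
C = 2.3 × 0.2338 = 0.538 mg/L.

0.538 mg/L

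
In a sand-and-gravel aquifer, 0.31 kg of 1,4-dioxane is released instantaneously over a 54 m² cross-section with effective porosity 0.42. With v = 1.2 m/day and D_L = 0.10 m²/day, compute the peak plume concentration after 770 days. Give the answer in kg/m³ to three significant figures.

0.000439 kg/m³

The peak of an instantaneous 1D plume sits at x = vt; there the Gaussian factor is 1 and C_max = M/(n_e·A·√(4πDt)), where n_e·A is the pore area the mass is dissolved in.
√(4πDt) = √(4π × 0.10 × 770) = 31.11 m, so C_max = 0.31/(0.42 × 54 × 31.11) = 0.000439 kg/m³.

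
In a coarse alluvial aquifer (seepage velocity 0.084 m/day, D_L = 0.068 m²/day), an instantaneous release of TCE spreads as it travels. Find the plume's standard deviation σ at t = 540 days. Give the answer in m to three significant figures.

8.57 m

Dispersive spreading gives a Gaussian with σ² = 2Dt; advection only shifts the center.
σ = √(2 × 0.068 × 540) = 8.57 m.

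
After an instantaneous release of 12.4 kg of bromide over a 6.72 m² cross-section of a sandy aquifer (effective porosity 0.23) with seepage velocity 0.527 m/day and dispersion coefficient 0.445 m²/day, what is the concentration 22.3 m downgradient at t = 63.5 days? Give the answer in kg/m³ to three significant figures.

For an instantaneous plane source, C(x,t) = M/(n_e·A·√(4πDt)) · exp(−(x−vt)²/(4Dt)), with n_e·A the pore (flow) area.
Plume center vt = 0.527 × 63.5 = 33.4645 m, so the well at 22.3 m is 11.1645 m upgradient of the peak.
√(4πDt) = 18.84 m, giving peak height M/(n_e·A·√(4πDt)) = 12.4/(0.23 × 6.72 × 18.84) = 0.4258 kg/m³.
(x−vt)²/(4Dt) = (-11.1645)²/(4 × 0.445 × 63.5) = 1.103; exp(−1.103) = 0.3319.
C = 0.4258 × 0.3319 = 0.141 kg/m³.

0.141 kg/m³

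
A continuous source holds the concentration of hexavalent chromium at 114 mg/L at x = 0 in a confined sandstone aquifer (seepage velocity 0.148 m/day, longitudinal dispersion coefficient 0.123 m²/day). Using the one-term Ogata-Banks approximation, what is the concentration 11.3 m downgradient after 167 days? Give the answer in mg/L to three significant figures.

For a continuous step input, C/C₀ ≈ ½·erfc((x−vt)/(2√(Dt))).
vt = 0.148 × 167 = 24.716 m and 2√(Dt) = 2√(0.123 × 167) = 9.064 m.
Argument (x−vt)/(2√(Dt)) = (11.3 − 24.716)/9.064 = -1.480; ½·erfc(-1.480) = 0.9818.
C = 114 × 0.9818 = 112 mg/L.

112 mg/L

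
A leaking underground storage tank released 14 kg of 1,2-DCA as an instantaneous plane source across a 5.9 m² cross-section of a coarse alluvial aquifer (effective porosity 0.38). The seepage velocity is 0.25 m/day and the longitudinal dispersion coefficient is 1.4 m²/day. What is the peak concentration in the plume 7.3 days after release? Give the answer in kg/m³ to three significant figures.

The peak of an instantaneous 1D plume sits at x = vt; there the Gaussian factor is 1 and C_max = M/(n_e·A·√(4πDt)), where n_e·A is the pore area the mass is dissolved in.
√(4πDt) = √(4π × 1.4 × 7.3) = 11.33 m, so C_max = 14/(0.38 × 5.9 × 11.33) = 0.551 kg/m³.

0.551 kg/m³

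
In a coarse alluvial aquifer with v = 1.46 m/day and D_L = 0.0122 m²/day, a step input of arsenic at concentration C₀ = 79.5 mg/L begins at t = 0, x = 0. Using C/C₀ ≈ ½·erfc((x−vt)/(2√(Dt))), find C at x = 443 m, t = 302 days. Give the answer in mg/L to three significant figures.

17.6 mg/L

For a continuous step input, C/C₀ ≈ ½·erfc((x−vt)/(2√(Dt))).
vt = 1.46 × 302 = 440.92 m and 2√(Dt) = 2√(0.0122 × 302) = 3.839 m.
Argument (x−vt)/(2√(Dt)) = (443 − 440.92)/3.839 = 0.5418; ½·erfc(0.5418) = 0.2218.
C = 79.5 × 0.2218 = 17.6 mg/L.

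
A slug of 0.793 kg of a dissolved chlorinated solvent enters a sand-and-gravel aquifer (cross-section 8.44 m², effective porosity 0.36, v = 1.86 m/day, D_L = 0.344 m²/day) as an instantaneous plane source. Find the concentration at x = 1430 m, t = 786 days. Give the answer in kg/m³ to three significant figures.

For an instantaneous plane source, C(x,t) = M/(n_e·A·√(4πDt)) · exp(−(x−vt)²/(4Dt)), with n_e·A the pore (flow) area.
Plume center vt = 1.86 × 786 = 1461.96 m, so the well at 1430 m is 31.96 m upgradient of the peak.
√(4πDt) = 58.29 m, giving peak height M/(n_e·A·√(4πDt)) = 0.793/(0.36 × 8.44 × 58.29) = 0.004477 kg/m³.
(x−vt)²/(4Dt) = (-31.96)²/(4 × 0.344 × 786) = 0.9444; exp(−0.9444) = 0.3889.
C = 0.004477 × 0.3889 = 0.00174 kg/m³.

0.00174 kg/m³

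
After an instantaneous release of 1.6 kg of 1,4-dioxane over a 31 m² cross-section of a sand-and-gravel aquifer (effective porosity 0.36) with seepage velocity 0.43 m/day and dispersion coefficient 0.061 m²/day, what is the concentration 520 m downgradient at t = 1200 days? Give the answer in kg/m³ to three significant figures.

For an instantaneous plane source, C(x,t) = M/(n_e·A·√(4πDt)) · exp(−(x−vt)²/(4Dt)), with n_e·A the pore (flow) area.
Plume center vt = 0.43 × 1200 = 516 m, so the well at 520 m is 4 m downgradient of the peak.
√(4πDt) = 30.33 m, giving peak height M/(n_e·A·√(4πDt)) = 1.6/(0.36 × 31 × 30.33) = 0.004727 kg/m³.
(x−vt)²/(4Dt) = (4)²/(4 × 0.061 × 1200) = 0.05464; exp(−0.05464) = 0.9468.
C = 0.004727 × 0.9468 = 0.00448 kg/m³.

0.00448 kg/m³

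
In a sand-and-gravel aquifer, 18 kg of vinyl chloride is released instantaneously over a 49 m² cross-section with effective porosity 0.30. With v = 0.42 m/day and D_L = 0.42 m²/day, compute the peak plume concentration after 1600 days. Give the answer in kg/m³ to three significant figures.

0.0133 kg/m³

The peak of an instantaneous 1D plume sits at x = vt; there the Gaussian factor is 1 and C_max = M/(n_e·A·√(4πDt)), where n_e·A is the pore area the mass is dissolved in.
√(4πDt) = √(4π × 0.42 × 1600) = 91.89 m, so C_max = 18/(0.30 × 49 × 91.89) = 0.0133 kg/m³.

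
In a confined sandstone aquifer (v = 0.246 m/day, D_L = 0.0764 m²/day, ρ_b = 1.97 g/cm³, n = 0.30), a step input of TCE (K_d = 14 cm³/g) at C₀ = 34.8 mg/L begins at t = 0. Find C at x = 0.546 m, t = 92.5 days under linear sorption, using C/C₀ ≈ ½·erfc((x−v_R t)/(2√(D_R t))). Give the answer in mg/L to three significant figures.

7.66 mg/L

Retardation factor R = 1 + ρ_b·K_d/n = 1 + 1.97 × 14/0.30 = 92.93.
Sorption retards both mechanisms: v_R = v/R = 0.002647 m/day, D_R = D/R = 0.0008221 m²/day.
v_R·t = 0.002647 × 92.5 = 0.2448475 m; 2√(D_R t) = 0.5515 m; argument = (0.546 − 0.2448475)/0.5515 = 0.5461.
C = C₀ × ½·erfc(0.5461) = 34.8 × 0.2200 = 7.66 mg/L.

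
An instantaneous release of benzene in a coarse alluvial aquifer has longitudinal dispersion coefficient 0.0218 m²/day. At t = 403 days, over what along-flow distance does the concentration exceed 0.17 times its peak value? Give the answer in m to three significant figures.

The plume is Gaussian with σ = √(2Dt) = √(2 × 0.0218 × 403) = 4.192 m.
C/C_peak = exp(−Δx²/(2σ²)) = 0.17 ⇒ Δx = σ·√(−2 ln 0.17) = 4.192 × 1.883 = 7.894 m.
Width = 2Δx = 15.8 m.

15.8 m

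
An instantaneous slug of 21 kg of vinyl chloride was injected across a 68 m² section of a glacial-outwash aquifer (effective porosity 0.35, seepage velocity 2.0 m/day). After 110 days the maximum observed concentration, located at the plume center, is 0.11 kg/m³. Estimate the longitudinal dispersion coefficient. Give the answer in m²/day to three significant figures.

0.0465 m²/day

At the plume center C_max = M/(n_e·A·√(4πDt)), so D = M²/(4πt·(n_e·A·C_max)²).
n_e·A·C_max = 0.35 × 68 × 0.11 = 2.618 kg/m.
D = 21²/(4π × 110 × 2.618²) = 0.0465 m²/day.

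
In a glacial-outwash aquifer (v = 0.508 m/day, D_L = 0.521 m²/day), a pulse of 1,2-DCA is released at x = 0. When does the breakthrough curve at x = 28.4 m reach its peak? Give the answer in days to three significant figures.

53.9 days

For the 1D instantaneous-source solution, setting ∂C/∂t = 0 at fixed x gives v²t² + 2Dt − x² = 0, so t = (√(D² + v²x²) − D)/v².
√(D² + v²x²) = √(0.521² + 0.508² × 28.4²) = 14.44; v² = 0.258064.
t = (14.44 − 0.521)/0.258064 = 53.9 days (vs. the pure-advection estimate x/v = 55.9 d).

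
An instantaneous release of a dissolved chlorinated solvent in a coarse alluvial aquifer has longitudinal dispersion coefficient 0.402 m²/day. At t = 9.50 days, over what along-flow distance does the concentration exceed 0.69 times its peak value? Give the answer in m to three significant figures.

4.76 m

The plume is Gaussian with σ = √(2Dt) = √(2 × 0.402 × 9.50) = 2.764 m.
C/C_peak = exp(−Δx²/(2σ²)) = 0.69 ⇒ Δx = σ·√(−2 ln 0.69) = 2.764 × 0.8615 = 2.381 m.
Width = 2Δx = 4.76 m.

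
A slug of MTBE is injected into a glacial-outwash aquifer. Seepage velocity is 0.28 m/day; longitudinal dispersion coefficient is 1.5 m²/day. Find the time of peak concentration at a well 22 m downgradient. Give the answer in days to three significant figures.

61.7 days

For the 1D instantaneous-source solution, setting ∂C/∂t = 0 at fixed x gives v²t² + 2Dt − x² = 0, so t = (√(D² + v²x²) − D)/v².
√(D² + v²x²) = √(1.5² + 0.28² × 22²) = 6.340; v² = 0.0784.
t = (6.340 − 1.5)/0.0784 = 61.7 days (vs. the pure-advection estimate x/v = 78.6 d).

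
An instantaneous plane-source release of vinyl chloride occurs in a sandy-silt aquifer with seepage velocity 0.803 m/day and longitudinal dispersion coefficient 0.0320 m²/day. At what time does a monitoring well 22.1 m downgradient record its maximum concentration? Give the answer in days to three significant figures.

27.5 days

For the 1D instantaneous-source solution, setting ∂C/∂t = 0 at fixed x gives v²t² + 2Dt − x² = 0, so t = (√(D² + v²x²) − D)/v².
√(D² + v²x²) = √(0.0320² + 0.803² × 22.1²) = 17.75; v² = 0.644809.
t = (17.75 − 0.0320)/0.644809 = 27.5 days (vs. the pure-advection estimate x/v = 27.5 d).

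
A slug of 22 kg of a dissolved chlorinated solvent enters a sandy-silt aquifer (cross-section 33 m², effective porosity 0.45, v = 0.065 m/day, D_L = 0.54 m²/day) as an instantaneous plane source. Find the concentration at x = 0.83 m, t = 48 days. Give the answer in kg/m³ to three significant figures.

0.0780 kg/m³

For an instantaneous plane source, C(x,t) = M/(n_e·A·√(4πDt)) · exp(−(x−vt)²/(4Dt)), with n_e·A the pore (flow) area.
Plume center vt = 0.065 × 48 = 3.12 m, so the well at 0.83 m is 2.29 m upgradient of the peak.
√(4πDt) = 18.05 m, giving peak height M/(n_e·A·√(4πDt)) = 22/(0.45 × 33 × 18.05) = 0.08208 kg/m³.
(x−vt)²/(4Dt) = (-2.29)²/(4 × 0.54 × 48) = 0.05058; exp(−0.05058) = 0.9507.
C = 0.08208 × 0.9507 = 0.0780 kg/m³.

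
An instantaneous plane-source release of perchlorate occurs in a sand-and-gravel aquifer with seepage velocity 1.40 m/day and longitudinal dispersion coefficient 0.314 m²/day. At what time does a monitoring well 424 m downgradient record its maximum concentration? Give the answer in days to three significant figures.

For the 1D instantaneous-source solution, setting ∂C/∂t = 0 at fixed x gives v²t² + 2Dt − x² = 0, so t = (√(D² + v²x²) − D)/v².
√(D² + v²x²) = √(0.314² + 1.40² × 424²) = 593.6; v² = 1.96.
t = (593.6 − 0.314)/1.96 = 303 days (vs. the pure-advection estimate x/v = 303 d).

303 days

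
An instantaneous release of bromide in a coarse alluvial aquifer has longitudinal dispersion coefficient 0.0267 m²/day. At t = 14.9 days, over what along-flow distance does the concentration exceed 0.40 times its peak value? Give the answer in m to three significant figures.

2.42 m

The plume is Gaussian with σ = √(2Dt) = √(2 × 0.0267 × 14.9) = 0.8920 m.
C/C_peak = exp(−Δx²/(2σ²)) = 0.40 ⇒ Δx = σ·√(−2 ln 0.40) = 0.8920 × 1.354 = 1.208 m.
Width = 2Δx = 2.42 m.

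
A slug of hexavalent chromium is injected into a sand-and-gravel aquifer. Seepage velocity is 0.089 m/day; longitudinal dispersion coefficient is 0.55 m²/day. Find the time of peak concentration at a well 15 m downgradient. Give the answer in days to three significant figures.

113 days

For the 1D instantaneous-source solution, setting ∂C/∂t = 0 at fixed x gives v²t² + 2Dt − x² = 0, so t = (√(D² + v²x²) − D)/v².
√(D² + v²x²) = √(0.55² + 0.089² × 15²) = 1.444; v² = 0.007921.
t = (1.444 − 0.55)/0.007921 = 113 days (vs. the pure-advection estimate x/v = 169 d).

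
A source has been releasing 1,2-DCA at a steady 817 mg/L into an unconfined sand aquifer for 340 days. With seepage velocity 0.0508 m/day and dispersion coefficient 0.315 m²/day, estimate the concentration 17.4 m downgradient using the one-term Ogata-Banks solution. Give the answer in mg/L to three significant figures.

406 mg/L

For a continuous step input, C/C₀ ≈ ½·erfc((x−vt)/(2√(Dt))).
vt = 0.0508 × 340 = 17.272 m and 2√(Dt) = 2√(0.315 × 340) = 20.70 m.
Argument (x−vt)/(2√(Dt)) = (17.4 − 17.272)/20.70 = 0.006184; ½·erfc(0.006184) = 0.4965.
C = 817 × 0.4965 = 406 mg/L.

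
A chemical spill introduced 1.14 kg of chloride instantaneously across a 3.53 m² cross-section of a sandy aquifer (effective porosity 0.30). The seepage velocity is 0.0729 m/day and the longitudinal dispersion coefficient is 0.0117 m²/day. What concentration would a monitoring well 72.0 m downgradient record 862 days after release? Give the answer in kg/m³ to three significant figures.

0.0119 kg/m³

For an instantaneous plane source, C(x,t) = M/(n_e·A·√(4πDt)) · exp(−(x−vt)²/(4Dt)), with n_e·A the pore (flow) area.
Plume center vt = 0.0729 × 862 = 62.8398 m, so the well at 72.0 m is 9.1602 m downgradient of the peak.
√(4πDt) = 11.26 m, giving peak height M/(n_e·A·√(4πDt)) = 1.14/(0.30 × 3.53 × 11.26) = 0.09560 kg/m³.
(x−vt)²/(4Dt) = (9.1602)²/(4 × 0.0117 × 862) = 2.080; exp(−2.080) = 0.1249.
C = 0.09560 × 0.1249 = 0.0119 kg/m³.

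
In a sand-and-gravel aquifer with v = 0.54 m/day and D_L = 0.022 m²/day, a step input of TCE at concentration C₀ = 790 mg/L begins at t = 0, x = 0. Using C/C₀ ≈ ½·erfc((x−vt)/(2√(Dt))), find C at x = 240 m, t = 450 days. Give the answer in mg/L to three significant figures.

592 mg/L

For a continuous step input, C/C₀ ≈ ½·erfc((x−vt)/(2√(Dt))).
vt = 0.54 × 450 = 243 m and 2√(Dt) = 2√(0.022 × 450) = 6.293 m.
Argument (x−vt)/(2√(Dt)) = (240 − 243)/6.293 = -0.4767; ½·erfc(-0.4767) = 0.7499.
C = 790 × 0.7499 = 592 mg/L.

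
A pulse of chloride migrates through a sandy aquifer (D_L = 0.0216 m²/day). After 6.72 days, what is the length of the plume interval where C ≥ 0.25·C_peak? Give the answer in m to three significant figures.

The plume is Gaussian with σ = √(2Dt) = √(2 × 0.0216 × 6.72) = 0.5388 m.
C/C_peak = exp(−Δx²/(2σ²)) = 0.25 ⇒ Δx = σ·√(−2 ln 0.25) = 0.5388 × 1.665 = 0.8971 m.
Width = 2Δx = 1.79 m.

1.79 m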